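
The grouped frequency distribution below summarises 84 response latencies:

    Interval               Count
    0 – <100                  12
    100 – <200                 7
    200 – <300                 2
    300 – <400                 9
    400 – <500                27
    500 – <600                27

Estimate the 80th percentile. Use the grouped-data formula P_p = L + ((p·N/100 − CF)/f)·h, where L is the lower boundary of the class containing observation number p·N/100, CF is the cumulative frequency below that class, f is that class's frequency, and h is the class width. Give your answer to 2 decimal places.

N = 84; target position k = 80/100 · 84 = 67.2.
Cumulative frequencies: 12, 19, 21, 30, 57, 84.
Observation 67.2 falls in the class 500 – <600.
L = 500, CF = 57, f = 27, h = 100.
P80 = 500 + ((67.2 − 57)/27)·100 = 500 + 37.7778 = 537.778.

537.78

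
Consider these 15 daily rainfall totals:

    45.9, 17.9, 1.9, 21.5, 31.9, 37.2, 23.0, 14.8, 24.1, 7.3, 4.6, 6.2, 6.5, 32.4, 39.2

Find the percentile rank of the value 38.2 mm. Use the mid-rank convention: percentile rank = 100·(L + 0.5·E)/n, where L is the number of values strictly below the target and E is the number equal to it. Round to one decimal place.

86.7

Sorted: 1.9, 4.6, 6.2, 6.5, 7.3, 14.8, 17.9, 21.5, 23.0, 24.1, 31.9, 32.4, 37.2, 39.2, 45.9.
Count below 38.2: L = 13; count equal: E = 0; n = 15.
Percentile rank = 100·(13 + 0.5·0)/15 = 100·13/15 = 86.67.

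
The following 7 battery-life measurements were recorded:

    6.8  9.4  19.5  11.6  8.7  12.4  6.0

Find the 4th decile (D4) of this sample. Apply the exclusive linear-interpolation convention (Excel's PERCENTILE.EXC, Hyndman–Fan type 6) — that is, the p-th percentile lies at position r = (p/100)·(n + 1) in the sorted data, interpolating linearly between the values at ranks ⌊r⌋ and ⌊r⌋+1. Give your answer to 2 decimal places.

8.84

Sorted: 6.0, 6.8, 8.7, 9.4, 11.6, 12.4, 19.5.
n = 7.
r = (40/100)·(7 + 1) = 3.2.
Rank 3 is 8.7 and rank 4 is 9.4.
Interpolate: 8.7 + 0.2·(9.4 − 8.7) = 8.7 + 0.2·0.7 = 8.84.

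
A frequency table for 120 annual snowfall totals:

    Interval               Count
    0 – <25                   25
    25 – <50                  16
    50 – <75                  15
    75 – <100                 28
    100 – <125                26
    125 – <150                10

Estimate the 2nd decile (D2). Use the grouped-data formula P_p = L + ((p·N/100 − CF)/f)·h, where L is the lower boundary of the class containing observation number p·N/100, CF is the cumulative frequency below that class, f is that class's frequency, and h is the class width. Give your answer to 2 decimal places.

N = 120; target position k = 20/100 · 120 = 24.
Cumulative frequencies: 25, 41, 56, 84, 110, 120.
Observation 24 falls in the class 0 – <25.
L = 0, CF = 0, f = 25, h = 25.
P20 = 0 + ((24 − 0)/25)·25 = 0 + 24 = 24.

24.00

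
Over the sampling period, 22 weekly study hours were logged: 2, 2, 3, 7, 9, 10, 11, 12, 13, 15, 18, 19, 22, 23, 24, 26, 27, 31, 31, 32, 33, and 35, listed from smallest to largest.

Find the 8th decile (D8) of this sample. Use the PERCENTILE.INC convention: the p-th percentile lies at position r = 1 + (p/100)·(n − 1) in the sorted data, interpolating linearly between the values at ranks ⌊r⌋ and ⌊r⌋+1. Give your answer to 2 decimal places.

30.20

n = 22.
r = 1 + (80/100)·(22 − 1) = 1 + 16.8 = 17.8.
Rank 17 is 27 and rank 18 is 31.
Interpolate: 27 + 0.8·(31 − 27) = 27 + 0.8·4 = 30.2.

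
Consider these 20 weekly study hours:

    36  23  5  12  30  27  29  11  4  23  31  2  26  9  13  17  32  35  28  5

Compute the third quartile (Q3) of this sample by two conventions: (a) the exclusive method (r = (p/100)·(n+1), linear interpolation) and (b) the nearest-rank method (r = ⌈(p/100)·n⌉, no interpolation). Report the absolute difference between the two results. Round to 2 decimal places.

0.75

Sorted: 2, 4, 5, 5, 9, 11, 12, 13, 17, 23, 23, 26, 27, 28, 29, 30, 31, 32, 35, 36.
n = 20.
(a) r = 15.75; between ranks 15 (29) and 16 (30): 29.75.
(b) the nearest-rank method: rank 15 → 29.
|29.75 − 29| = 0.75.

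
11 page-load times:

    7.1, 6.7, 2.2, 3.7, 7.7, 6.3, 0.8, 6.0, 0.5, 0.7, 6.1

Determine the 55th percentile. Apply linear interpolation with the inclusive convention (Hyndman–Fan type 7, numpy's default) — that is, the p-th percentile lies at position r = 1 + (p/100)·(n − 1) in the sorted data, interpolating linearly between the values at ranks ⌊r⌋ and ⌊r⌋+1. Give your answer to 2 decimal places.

Sorted: 0.5, 0.7, 0.8, 2.2, 3.7, 6.0, 6.1, 6.3, 6.7, 7.1, 7.7.
n = 11.
r = 1 + (55/100)·(11 − 1) = 1 + 5.5 = 6.5.
Rank 6 is 6.0 and rank 7 is 6.1.
Interpolate: 6.0 + 0.5·(6.1 − 6.0) = 6.0 + 0.5·0.1 = 6.05.

6.05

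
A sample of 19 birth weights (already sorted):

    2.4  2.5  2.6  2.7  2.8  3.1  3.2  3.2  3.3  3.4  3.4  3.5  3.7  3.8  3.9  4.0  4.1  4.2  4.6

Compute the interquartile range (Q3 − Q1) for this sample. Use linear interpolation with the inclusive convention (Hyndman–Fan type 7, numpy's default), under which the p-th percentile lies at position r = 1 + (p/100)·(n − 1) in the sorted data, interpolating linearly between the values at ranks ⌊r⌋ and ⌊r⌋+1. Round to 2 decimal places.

n = 19.
P25: r = 5.5; ranks 5–6 are 2.8, 3.1; interpolating gives 2.95.
P75: r = 14.5; ranks 14–15 are 3.8, 3.9; interpolating gives 3.85.
Difference: 3.85 − 2.95 = 0.9.

0.90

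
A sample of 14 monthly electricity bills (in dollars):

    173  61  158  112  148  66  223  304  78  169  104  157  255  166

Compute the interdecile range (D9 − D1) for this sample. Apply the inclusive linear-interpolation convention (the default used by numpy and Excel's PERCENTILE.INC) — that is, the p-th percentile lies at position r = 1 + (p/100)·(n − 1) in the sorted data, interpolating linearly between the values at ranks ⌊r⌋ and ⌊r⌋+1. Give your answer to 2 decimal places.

Sorted: 61, 66, 78, 104, 112, 148, 157, 158, 166, 169, 173, 223, 255, 304.
n = 14.
P10: r = 2.3; ranks 2–3 are 66, 78; interpolating gives 69.6.
P90: r = 12.7; ranks 12–13 are 223, 255; interpolating gives 245.4.
Difference: 245.4 − 69.6 = 175.8.

175.80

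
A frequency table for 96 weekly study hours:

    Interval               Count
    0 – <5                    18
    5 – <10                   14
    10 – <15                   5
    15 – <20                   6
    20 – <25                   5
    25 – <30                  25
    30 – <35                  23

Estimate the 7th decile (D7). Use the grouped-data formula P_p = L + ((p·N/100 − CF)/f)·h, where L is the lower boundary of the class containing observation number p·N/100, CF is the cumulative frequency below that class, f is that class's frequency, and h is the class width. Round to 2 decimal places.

28.84

N = 96; target position k = 70/100 · 96 = 67.2.
Cumulative frequencies: 18, 32, 37, 43, 48, 73, 96.
Observation 67.2 falls in the class 25 – <30.
L = 25, CF = 48, f = 25, h = 5.
P70 = 25 + ((67.2 − 48)/25)·5 = 25 + 3.84 = 28.84.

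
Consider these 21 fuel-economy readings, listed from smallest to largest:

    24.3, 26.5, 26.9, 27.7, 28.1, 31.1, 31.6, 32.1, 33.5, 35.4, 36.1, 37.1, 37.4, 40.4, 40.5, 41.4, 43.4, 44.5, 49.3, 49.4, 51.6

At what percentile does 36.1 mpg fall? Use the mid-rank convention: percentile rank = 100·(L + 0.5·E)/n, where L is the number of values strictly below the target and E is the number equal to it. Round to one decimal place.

50.0

Count below 36.1: L = 10; count equal: E = 1; n = 21.
Percentile rank = 100·(10 + 0.5·1)/21 = 100·10.5/21 = 50.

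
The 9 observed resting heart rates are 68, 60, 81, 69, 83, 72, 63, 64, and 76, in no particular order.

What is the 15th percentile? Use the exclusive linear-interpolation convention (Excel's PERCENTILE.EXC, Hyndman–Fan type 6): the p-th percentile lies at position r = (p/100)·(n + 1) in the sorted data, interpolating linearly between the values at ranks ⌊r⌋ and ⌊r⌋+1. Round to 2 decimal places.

61.50

Sorted: 60, 63, 64, 68, 69, 72, 76, 81, 83.
n = 9.
r = (15/100)·(9 + 1) = 1.5.
Rank 1 is 60 and rank 2 is 63.
Interpolate: 60 + 0.5·(63 − 60) = 60 + 0.5·3 = 61.5.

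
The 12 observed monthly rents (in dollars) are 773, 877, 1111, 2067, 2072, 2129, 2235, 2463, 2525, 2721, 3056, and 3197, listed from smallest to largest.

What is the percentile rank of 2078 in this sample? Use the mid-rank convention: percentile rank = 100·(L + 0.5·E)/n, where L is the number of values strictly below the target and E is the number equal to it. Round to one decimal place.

41.7

Count below 2078: L = 5; count equal: E = 0; n = 12.
Percentile rank = 100·(5 + 0.5·0)/12 = 100·5/12 = 41.67.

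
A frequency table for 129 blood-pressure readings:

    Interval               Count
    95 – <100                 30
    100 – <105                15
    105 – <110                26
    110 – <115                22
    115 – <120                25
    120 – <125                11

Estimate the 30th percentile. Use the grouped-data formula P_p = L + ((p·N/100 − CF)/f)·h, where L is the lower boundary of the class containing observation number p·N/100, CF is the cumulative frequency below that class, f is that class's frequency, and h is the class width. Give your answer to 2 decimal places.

N = 129; target position k = 30/100 · 129 = 38.7.
Cumulative frequencies: 30, 45, 71, 93, 118, 129.
Observation 38.7 falls in the class 100 – <105.
L = 100, CF = 30, f = 15, h = 5.
P30 = 100 + ((38.7 − 30)/15)·5 = 100 + 2.9 = 102.9.

102.90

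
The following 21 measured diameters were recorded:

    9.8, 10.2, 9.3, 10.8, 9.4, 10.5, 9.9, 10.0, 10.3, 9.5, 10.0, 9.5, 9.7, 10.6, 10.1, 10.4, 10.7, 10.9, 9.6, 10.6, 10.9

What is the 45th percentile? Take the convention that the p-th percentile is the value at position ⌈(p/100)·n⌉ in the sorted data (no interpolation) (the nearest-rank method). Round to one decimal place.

Sorted: 9.3, 9.4, 9.5, 9.5, 9.6, 9.7, 9.8, 9.9, 10.0, 10.0, 10.1, 10.2, 10.3, 10.4, 10.5, 10.6, 10.6, 10.7, 10.8, 10.9, 10.9.
n = 21.
Position = ⌈45/100 · 21⌉ = ⌈9.45⌉ = 10.
The value at rank 10 is 10.0.

10.0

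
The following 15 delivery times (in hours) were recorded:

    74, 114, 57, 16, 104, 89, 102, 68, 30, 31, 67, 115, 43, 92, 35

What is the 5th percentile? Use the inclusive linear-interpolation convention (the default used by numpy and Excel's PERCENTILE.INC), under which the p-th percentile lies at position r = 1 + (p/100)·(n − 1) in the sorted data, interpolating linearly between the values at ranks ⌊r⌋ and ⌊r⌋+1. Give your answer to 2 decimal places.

25.80

Sorted: 16, 30, 31, 35, 43, 57, 67, 68, 74, 89, 92, 102, 104, 114, 115.
n = 15.
r = 1 + (5/100)·(15 − 1) = 1 + 0.7 = 1.7.
Rank 1 is 16 and rank 2 is 30.
Interpolate: 16 + 0.7·(30 − 16) = 16 + 0.7·14 = 25.8.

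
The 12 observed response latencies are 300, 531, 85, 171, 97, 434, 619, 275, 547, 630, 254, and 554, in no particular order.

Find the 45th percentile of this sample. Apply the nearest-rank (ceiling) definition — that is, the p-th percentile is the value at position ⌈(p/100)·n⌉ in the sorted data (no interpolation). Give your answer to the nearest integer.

300

Sorted: 85, 97, 171, 254, 275, 300, 434, 531, 547, 554, 619, 630.
n = 12.
Position = ⌈45/100 · 12⌉ = ⌈5.4⌉ = 6.
The value at rank 6 is 300.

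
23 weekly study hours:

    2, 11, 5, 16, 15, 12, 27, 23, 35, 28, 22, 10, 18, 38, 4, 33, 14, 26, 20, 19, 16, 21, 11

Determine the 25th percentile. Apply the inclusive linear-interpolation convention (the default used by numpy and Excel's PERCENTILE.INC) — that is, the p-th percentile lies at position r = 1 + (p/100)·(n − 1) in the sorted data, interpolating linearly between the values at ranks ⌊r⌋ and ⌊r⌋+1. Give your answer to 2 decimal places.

11.50

Sorted: 2, 4, 5, 10, 11, 11, 12, 14, 15, 16, 16, 18, 19, 20, 21, 22, 23, 26, 27, 28, 33, 35, 38.
n = 23.
r = 1 + (25/100)·(23 − 1) = 1 + 5.5 = 6.5.
Rank 6 is 11 and rank 7 is 12.
Interpolate: 11 + 0.5·(12 − 11) = 11 + 0.5·1 = 11.5.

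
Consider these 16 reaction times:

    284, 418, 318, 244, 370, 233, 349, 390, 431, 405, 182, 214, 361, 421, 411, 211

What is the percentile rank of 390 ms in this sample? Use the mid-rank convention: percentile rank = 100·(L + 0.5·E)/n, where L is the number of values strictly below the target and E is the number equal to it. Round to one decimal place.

Sorted: 182, 211, 214, 233, 244, 284, 318, 349, 361, 370, 390, 405, 411, 418, 421, 431.
Count below 390: L = 10; count equal: E = 1; n = 16.
Percentile rank = 100·(10 + 0.5·1)/16 = 100·10.5/16 = 65.62.

65.6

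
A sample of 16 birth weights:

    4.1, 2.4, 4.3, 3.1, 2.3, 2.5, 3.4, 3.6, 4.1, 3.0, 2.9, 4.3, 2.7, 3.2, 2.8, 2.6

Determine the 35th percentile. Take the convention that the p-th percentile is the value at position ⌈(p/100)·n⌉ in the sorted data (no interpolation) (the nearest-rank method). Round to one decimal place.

2.8

Sorted: 2.3, 2.4, 2.5, 2.6, 2.7, 2.8, 2.9, 3.0, 3.1, 3.2, 3.4, 3.6, 4.1, 4.1, 4.3, 4.3.
n = 16.
Position = ⌈35/100 · 16⌉ = ⌈5.6⌉ = 6.
The value at rank 6 is 2.8.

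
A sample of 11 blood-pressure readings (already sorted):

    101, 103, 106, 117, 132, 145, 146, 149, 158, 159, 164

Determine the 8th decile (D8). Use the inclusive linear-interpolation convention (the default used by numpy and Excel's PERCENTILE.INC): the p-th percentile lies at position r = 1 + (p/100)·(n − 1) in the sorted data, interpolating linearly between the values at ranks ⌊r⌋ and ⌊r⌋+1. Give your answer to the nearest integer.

158

n = 11.
r = 1 + (80/100)·(11 − 1) = 1 + 8 = 9.
r is an integer, so P80 is the value at rank 9: 158.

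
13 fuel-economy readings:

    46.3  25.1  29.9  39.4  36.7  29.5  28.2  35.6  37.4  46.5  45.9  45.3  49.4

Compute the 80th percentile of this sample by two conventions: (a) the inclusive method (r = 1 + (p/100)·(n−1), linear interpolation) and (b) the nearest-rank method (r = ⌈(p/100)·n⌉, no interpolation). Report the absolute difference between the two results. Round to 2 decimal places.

Sorted: 25.1, 28.2, 29.5, 29.9, 35.6, 36.7, 37.4, 39.4, 45.3, 45.9, 46.3, 46.5, 49.4.
n = 13.
(a) r = 10.6; between ranks 10 (45.9) and 11 (46.3): 46.14.
(b) the nearest-rank method: rank 11 → 46.3.
|46.14 − 46.3| = 0.16.

0.16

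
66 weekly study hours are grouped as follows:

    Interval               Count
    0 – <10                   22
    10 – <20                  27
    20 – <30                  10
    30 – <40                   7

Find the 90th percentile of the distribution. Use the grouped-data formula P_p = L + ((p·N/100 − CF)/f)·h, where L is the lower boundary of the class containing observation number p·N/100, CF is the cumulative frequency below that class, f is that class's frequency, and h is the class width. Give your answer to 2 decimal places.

N = 66; target position k = 90/100 · 66 = 59.4.
Cumulative frequencies: 22, 49, 59, 66.
Observation 59.4 falls in the class 30 – <40.
L = 30, CF = 59, f = 7, h = 10.
P90 = 30 + ((59.4 − 59)/7)·10 = 30 + 0.571429 = 30.5714.

30.57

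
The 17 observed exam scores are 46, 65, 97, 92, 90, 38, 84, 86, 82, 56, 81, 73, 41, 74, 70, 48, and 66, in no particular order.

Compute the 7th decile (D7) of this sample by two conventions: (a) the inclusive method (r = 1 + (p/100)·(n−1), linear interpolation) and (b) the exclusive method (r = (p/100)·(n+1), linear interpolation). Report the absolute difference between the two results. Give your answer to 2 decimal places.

Sorted: 38, 41, 46, 48, 56, 65, 66, 70, 73, 74, 81, 82, 84, 86, 90, 92, 97.
n = 17.
(a) r = 12.2; between ranks 12 (82) and 13 (84): 82.4.
(b) r = 12.6; between ranks 12 (82) and 13 (84): 83.2.
|82.4 − 83.2| = 0.8.

0.80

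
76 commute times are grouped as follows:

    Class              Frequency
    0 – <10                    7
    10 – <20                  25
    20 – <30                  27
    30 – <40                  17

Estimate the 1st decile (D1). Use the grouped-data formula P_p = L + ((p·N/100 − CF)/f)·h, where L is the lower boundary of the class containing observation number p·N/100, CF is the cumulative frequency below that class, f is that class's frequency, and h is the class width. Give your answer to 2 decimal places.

10.24

N = 76; target position k = 10/100 · 76 = 7.6.
Cumulative frequencies: 7, 32, 59, 76.
Observation 7.6 falls in the class 10 – <20.
L = 10, CF = 7, f = 25, h = 10.
P10 = 10 + ((7.6 − 7)/25)·10 = 10 + 0.24 = 10.24.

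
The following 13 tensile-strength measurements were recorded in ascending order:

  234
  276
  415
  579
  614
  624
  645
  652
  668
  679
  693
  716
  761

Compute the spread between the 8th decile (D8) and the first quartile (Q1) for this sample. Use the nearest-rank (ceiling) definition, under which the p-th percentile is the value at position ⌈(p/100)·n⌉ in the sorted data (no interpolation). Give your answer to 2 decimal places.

114.00

n = 13.
P25: rank ⌈25/100·13⌉ = 4 → 579.
P80: rank ⌈80/100·13⌉ = 11 → 693.
Difference: 693 − 579 = 114.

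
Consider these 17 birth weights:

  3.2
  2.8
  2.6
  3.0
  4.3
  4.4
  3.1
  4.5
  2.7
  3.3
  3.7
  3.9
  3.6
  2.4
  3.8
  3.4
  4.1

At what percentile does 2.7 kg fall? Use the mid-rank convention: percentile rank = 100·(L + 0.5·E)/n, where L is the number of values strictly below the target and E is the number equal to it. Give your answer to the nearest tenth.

14.7

Sorted: 2.4, 2.6, 2.7, 2.8, 3.0, 3.1, 3.2, 3.3, 3.4, 3.6, 3.7, 3.8, 3.9, 4.1, 4.3, 4.4, 4.5.
Count below 2.7: L = 2; count equal: E = 1; n = 17.
Percentile rank = 100·(2 + 0.5·1)/17 = 100·2.5/17 = 14.71.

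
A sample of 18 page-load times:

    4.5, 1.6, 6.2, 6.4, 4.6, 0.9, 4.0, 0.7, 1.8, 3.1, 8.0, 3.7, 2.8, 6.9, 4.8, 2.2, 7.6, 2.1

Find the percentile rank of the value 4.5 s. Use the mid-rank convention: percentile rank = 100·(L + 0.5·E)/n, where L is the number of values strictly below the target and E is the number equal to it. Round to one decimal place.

58.3

Sorted: 0.7, 0.9, 1.6, 1.8, 2.1, 2.2, 2.8, 3.1, 3.7, 4.0, 4.5, 4.6, 4.8, 6.2, 6.4, 6.9, 7.6, 8.0.
Count below 4.5: L = 10; count equal: E = 1; n = 18.
Percentile rank = 100·(10 + 0.5·1)/18 = 100·10.5/18 = 58.33.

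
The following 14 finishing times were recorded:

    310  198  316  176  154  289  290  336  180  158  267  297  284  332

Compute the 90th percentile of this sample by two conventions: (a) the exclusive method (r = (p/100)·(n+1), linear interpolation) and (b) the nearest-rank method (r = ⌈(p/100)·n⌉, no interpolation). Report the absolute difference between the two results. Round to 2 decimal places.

2.00

Sorted: 154, 158, 176, 180, 198, 267, 284, 289, 290, 297, 310, 316, 332, 336.
n = 14.
(a) r = 13.5; between ranks 13 (332) and 14 (336): 334.
(b) the nearest-rank method: rank 13 → 332.
|334 − 332| = 2.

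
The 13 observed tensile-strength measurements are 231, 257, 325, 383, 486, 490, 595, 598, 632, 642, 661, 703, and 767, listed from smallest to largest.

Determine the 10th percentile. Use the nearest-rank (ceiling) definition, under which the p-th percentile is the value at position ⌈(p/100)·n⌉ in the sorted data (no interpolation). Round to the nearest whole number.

n = 13.
Position = ⌈10/100 · 13⌉ = ⌈1.3⌉ = 2.
The value at rank 2 is 257.

257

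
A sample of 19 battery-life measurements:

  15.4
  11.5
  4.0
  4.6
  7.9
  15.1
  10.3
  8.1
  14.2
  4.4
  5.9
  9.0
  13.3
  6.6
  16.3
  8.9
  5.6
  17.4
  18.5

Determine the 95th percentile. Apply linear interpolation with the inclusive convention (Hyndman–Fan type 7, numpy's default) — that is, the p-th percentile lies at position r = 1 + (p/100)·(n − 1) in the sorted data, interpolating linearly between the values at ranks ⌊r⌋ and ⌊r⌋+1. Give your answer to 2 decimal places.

17.51

Sorted: 4.0, 4.4, 4.6, 5.6, 5.9, 6.6, 7.9, 8.1, 8.9, 9.0, 10.3, 11.5, 13.3, 14.2, 15.1, 15.4, 16.3, 17.4, 18.5.
n = 19.
r = 1 + (95/100)·(19 − 1) = 1 + 17.1 = 18.1.
Rank 18 is 17.4 and rank 19 is 18.5.
Interpolate: 17.4 + 0.1·(18.5 − 17.4) = 17.4 + 0.1·1.1 = 17.51.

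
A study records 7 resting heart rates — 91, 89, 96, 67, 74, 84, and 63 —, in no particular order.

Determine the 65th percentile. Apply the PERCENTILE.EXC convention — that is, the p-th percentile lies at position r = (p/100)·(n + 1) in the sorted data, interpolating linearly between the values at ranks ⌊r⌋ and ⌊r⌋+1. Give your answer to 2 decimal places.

Sorted: 63, 67, 74, 84, 89, 91, 96.
n = 7.
r = (65/100)·(7 + 1) = 5.2.
Rank 5 is 89 and rank 6 is 91.
Interpolate: 89 + 0.2·(91 − 89) = 89 + 0.2·2 = 89.4.

89.40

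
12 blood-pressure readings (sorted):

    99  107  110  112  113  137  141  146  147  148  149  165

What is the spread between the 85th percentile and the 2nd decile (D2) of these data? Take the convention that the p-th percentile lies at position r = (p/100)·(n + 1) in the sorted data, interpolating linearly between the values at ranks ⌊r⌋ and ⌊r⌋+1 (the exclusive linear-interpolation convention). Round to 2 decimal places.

n = 12.
P20: r = 2.6; ranks 2–3 are 107, 110; interpolating gives 108.8.
P85: r = 11.05; ranks 11–12 are 149, 165; interpolating gives 149.8.
Difference: 149.8 − 108.8 = 41.

41.00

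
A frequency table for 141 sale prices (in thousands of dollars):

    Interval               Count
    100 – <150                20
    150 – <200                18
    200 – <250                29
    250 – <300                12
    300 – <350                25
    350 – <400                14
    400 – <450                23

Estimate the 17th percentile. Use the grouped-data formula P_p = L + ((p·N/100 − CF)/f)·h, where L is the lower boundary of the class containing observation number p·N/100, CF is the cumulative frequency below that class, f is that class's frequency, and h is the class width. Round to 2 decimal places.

161.03

N = 141; target position k = 17/100 · 141 = 23.97.
Cumulative frequencies: 20, 38, 67, 79, 104, 118, 141.
Observation 23.97 falls in the class 150 – <200.
L = 150, CF = 20, f = 18, h = 50.
P17 = 150 + ((23.97 − 20)/18)·50 = 150 + 11.0278 = 161.028.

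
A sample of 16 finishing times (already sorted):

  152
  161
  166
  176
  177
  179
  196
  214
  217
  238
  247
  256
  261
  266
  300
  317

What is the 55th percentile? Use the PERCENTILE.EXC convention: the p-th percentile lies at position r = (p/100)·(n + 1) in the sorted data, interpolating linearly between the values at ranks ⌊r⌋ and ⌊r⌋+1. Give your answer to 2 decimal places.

224.35

n = 16.
r = (55/100)·(16 + 1) = 9.35.
Rank 9 is 217 and rank 10 is 238.
Interpolate: 217 + 0.35·(238 − 217) = 217 + 0.35·21 = 224.35.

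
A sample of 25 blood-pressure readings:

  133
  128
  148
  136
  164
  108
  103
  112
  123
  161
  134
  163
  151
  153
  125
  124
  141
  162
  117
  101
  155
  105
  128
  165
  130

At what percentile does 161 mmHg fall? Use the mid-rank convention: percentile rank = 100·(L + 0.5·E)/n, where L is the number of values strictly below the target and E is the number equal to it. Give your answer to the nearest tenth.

82.0

Sorted: 101, 103, 105, 108, 112, 117, 123, 124, 125, 128, 128, 130, 133, 134, 136, 141, 148, 151, 153, 155, 161, 162, 163, 164, 165.
Count below 161: L = 20; count equal: E = 1; n = 25.
Percentile rank = 100·(20 + 0.5·1)/25 = 100·20.5/25 = 82.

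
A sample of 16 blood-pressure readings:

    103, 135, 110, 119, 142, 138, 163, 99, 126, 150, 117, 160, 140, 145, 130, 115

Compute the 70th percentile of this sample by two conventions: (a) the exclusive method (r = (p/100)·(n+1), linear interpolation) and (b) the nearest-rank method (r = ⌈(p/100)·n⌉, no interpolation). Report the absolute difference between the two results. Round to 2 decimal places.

Sorted: 99, 103, 110, 115, 117, 119, 126, 130, 135, 138, 140, 142, 145, 150, 160, 163.
n = 16.
(a) r = 11.9; between ranks 11 (140) and 12 (142): 141.8.
(b) the nearest-rank method: rank 12 → 142.
|141.8 − 142| = 0.2.

0.20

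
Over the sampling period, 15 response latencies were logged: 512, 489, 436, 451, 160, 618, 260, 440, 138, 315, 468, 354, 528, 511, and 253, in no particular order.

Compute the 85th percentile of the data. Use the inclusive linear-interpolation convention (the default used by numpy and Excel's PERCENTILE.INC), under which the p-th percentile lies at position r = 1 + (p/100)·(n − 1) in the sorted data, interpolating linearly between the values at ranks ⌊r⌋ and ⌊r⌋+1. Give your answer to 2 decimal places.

511.90

Sorted: 138, 160, 253, 260, 315, 354, 436, 440, 451, 468, 489, 511, 512, 528, 618.
n = 15.
r = 1 + (85/100)·(15 − 1) = 1 + 11.9 = 12.9.
Rank 12 is 511 and rank 13 is 512.
Interpolate: 511 + 0.9·(512 − 511) = 511 + 0.9·1 = 511.9.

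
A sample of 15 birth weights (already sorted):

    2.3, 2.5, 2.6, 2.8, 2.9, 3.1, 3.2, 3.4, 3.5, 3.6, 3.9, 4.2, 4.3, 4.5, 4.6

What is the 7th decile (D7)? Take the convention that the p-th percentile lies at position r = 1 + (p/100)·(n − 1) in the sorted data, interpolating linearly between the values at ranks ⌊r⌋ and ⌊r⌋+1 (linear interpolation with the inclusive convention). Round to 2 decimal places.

3.84

n = 15.
r = 1 + (70/100)·(15 − 1) = 1 + 9.8 = 10.8.
Rank 10 is 3.6 and rank 11 is 3.9.
Interpolate: 3.6 + 0.8·(3.9 − 3.6) = 3.6 + 0.8·0.3 = 3.84.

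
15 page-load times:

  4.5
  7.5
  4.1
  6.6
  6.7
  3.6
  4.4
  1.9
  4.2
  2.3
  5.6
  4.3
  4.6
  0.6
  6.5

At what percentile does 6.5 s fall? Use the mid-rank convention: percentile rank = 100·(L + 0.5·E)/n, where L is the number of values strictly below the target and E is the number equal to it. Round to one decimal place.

76.7

Sorted: 0.6, 1.9, 2.3, 3.6, 4.1, 4.2, 4.3, 4.4, 4.5, 4.6, 5.6, 6.5, 6.6, 6.7, 7.5.
Count below 6.5: L = 11; count equal: E = 1; n = 15.
Percentile rank = 100·(11 + 0.5·1)/15 = 100·11.5/15 = 76.67.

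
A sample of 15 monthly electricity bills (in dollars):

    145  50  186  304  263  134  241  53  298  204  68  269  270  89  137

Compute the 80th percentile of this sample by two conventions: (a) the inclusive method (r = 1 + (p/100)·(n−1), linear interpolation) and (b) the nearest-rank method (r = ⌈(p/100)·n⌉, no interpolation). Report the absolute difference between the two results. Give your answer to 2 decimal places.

0.20

Sorted: 50, 53, 68, 89, 134, 137, 145, 186, 204, 241, 263, 269, 270, 298, 304.
n = 15.
(a) r = 12.2; between ranks 12 (269) and 13 (270): 269.2.
(b) the nearest-rank method: rank 12 → 269.
|269.2 − 269| = 0.2.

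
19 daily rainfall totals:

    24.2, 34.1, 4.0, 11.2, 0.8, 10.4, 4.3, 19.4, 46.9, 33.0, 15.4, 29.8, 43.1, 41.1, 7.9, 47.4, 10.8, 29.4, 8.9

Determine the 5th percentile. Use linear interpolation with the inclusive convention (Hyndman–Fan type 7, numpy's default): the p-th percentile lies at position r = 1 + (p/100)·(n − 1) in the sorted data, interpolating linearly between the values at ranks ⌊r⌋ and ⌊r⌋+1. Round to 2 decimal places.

Sorted: 0.8, 4.0, 4.3, 7.9, 8.9, 10.4, 10.8, 11.2, 15.4, 19.4, 24.2, 29.4, 29.8, 33.0, 34.1, 41.1, 43.1, 46.9, 47.4.
n = 19.
r = 1 + (5/100)·(19 − 1) = 1 + 0.9 = 1.9.
Rank 1 is 0.8 and rank 2 is 4.0.
Interpolate: 0.8 + 0.9·(4.0 − 0.8) = 0.8 + 0.9·3.2 = 3.68.

3.68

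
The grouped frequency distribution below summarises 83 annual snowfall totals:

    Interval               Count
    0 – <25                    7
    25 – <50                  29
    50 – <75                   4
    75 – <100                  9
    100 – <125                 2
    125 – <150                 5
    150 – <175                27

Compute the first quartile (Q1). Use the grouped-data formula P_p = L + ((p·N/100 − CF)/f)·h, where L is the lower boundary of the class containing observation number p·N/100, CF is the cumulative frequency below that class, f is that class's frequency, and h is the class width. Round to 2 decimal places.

N = 83; target position k = 25/100 · 83 = 20.75.
Cumulative frequencies: 7, 36, 40, 49, 51, 56, 83.
Observation 20.75 falls in the class 25 – <50.
L = 25, CF = 7, f = 29, h = 25.
P25 = 25 + ((20.75 − 7)/29)·25 = 25 + 11.8534 = 36.8534.

36.85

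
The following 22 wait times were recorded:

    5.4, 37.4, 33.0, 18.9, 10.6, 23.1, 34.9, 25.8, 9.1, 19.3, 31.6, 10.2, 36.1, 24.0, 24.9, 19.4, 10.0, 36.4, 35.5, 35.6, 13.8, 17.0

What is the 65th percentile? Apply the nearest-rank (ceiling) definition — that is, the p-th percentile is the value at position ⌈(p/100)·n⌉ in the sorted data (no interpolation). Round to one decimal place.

Sorted: 5.4, 9.1, 10.0, 10.2, 10.6, 13.8, 17.0, 18.9, 19.3, 19.4, 23.1, 24.0, 24.9, 25.8, 31.6, 33.0, 34.9, 35.5, 35.6, 36.1, 36.4, 37.4.
n = 22.
Position = ⌈65/100 · 22⌉ = ⌈14.3⌉ = 15.
The value at rank 15 is 31.6.

31.6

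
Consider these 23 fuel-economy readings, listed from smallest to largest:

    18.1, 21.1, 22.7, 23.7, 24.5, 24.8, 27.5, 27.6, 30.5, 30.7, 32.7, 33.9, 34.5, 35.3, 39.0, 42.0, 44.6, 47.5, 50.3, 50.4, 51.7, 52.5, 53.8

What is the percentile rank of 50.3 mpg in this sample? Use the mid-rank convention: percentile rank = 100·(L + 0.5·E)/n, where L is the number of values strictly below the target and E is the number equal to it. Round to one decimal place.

80.4

Count below 50.3: L = 18; count equal: E = 1; n = 23.
Percentile rank = 100·(18 + 0.5·1)/23 = 100·18.5/23 = 80.43.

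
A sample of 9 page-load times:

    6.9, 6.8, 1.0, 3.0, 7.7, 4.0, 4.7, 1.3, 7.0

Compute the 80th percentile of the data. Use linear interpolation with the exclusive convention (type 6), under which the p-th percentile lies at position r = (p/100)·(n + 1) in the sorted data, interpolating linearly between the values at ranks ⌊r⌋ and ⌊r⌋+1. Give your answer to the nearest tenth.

Sorted: 1.0, 1.3, 3.0, 4.0, 4.7, 6.8, 6.9, 7.0, 7.7.
n = 9.
r = (80/100)·(9 + 1) = 8.
r is an integer, so P80 is the value at rank 8: 7.0.

7.0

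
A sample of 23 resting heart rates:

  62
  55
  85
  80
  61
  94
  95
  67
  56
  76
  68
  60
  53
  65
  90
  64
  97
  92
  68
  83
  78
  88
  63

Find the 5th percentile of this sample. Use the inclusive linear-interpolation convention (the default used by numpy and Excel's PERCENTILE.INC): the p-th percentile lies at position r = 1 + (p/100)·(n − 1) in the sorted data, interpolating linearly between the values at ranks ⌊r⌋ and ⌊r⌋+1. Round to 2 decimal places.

Sorted: 53, 55, 56, 60, 61, 62, 63, 64, 65, 67, 68, 68, 76, 78, 80, 83, 85, 88, 90, 92, 94, 95, 97.
n = 23.
r = 1 + (5/100)·(23 − 1) = 1 + 1.1 = 2.1.
Rank 2 is 55 and rank 3 is 56.
Interpolate: 55 + 0.1·(56 − 55) = 55 + 0.1·1 = 55.1.

55.10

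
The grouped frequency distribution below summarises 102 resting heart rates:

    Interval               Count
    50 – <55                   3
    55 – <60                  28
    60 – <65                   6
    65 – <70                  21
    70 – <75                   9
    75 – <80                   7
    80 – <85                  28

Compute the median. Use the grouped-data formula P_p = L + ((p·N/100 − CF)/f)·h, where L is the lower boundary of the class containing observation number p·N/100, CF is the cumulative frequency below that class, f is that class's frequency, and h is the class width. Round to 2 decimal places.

N = 102; target position k = 50/100 · 102 = 51.
Cumulative frequencies: 3, 31, 37, 58, 67, 74, 102.
Observation 51 falls in the class 65 – <70.
L = 65, CF = 37, f = 21, h = 5.
P50 = 65 + ((51 − 37)/21)·5 = 65 + 3.33333 = 68.3333.

68.33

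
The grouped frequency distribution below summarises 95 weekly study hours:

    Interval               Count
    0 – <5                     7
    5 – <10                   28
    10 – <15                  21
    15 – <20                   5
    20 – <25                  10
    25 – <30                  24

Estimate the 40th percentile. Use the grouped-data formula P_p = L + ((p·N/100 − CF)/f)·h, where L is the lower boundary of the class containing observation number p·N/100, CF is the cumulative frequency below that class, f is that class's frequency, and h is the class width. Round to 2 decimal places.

10.71

N = 95; target position k = 40/100 · 95 = 38.
Cumulative frequencies: 7, 35, 56, 61, 71, 95.
Observation 38 falls in the class 10 – <15.
L = 10, CF = 35, f = 21, h = 5.
P40 = 10 + ((38 − 35)/21)·5 = 10 + 0.714286 = 10.7143.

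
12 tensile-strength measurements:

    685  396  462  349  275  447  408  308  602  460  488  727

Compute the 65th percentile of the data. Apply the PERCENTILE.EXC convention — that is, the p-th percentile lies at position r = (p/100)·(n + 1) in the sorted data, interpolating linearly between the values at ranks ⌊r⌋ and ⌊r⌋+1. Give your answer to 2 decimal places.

Sorted: 275, 308, 349, 396, 408, 447, 460, 462, 488, 602, 685, 727.
n = 12.
r = (65/100)·(12 + 1) = 8.45.
Rank 8 is 462 and rank 9 is 488.
Interpolate: 462 + 0.45·(488 − 462) = 462 + 0.45·26 = 473.7.

473.70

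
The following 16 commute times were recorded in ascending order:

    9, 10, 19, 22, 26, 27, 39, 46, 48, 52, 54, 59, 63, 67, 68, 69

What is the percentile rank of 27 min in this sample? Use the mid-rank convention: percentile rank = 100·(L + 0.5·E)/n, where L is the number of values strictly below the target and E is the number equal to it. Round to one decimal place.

Count below 27: L = 5; count equal: E = 1; n = 16.
Percentile rank = 100·(5 + 0.5·1)/16 = 100·5.5/16 = 34.38.

34.4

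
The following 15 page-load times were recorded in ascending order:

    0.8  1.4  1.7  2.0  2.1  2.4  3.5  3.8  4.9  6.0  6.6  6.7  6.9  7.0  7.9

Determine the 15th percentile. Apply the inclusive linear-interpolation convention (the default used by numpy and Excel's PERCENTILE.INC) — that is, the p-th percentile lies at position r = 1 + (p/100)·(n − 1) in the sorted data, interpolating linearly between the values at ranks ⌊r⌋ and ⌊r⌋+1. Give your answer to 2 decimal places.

1.73

n = 15.
r = 1 + (15/100)·(15 − 1) = 1 + 2.1 = 3.1.
Rank 3 is 1.7 and rank 4 is 2.0.
Interpolate: 1.7 + 0.1·(2.0 − 1.7) = 1.7 + 0.1·0.3 = 1.73.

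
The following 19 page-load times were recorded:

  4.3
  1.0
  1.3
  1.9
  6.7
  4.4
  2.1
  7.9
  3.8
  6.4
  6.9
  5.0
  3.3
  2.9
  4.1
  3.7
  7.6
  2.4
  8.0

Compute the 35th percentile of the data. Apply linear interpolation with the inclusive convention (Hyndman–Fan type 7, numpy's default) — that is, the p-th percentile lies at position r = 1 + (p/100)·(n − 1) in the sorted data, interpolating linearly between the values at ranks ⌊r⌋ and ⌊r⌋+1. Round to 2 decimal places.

3.42

Sorted: 1.0, 1.3, 1.9, 2.1, 2.4, 2.9, 3.3, 3.7, 3.8, 4.1, 4.3, 4.4, 5.0, 6.4, 6.7, 6.9, 7.6, 7.9, 8.0.
n = 19.
r = 1 + (35/100)·(19 − 1) = 1 + 6.3 = 7.3.
Rank 7 is 3.3 and rank 8 is 3.7.
Interpolate: 3.3 + 0.3·(3.7 − 3.3) = 3.3 + 0.3·0.4 = 3.42.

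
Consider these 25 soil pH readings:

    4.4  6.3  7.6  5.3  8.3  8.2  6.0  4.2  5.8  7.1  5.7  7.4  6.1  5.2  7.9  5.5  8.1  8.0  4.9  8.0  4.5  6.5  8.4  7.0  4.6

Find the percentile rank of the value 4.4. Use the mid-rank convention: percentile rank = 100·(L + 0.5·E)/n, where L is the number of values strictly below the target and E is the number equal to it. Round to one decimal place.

6.0

Sorted: 4.2, 4.4, 4.5, 4.6, 4.9, 5.2, 5.3, 5.5, 5.7, 5.8, 6.0, 6.1, 6.3, 6.5, 7.0, 7.1, 7.4, 7.6, 7.9, 8.0, 8.0, 8.1, 8.2, 8.3, 8.4.
Count below 4.4: L = 1; count equal: E = 1; n = 25.
Percentile rank = 100·(1 + 0.5·1)/25 = 100·1.5/25 = 6.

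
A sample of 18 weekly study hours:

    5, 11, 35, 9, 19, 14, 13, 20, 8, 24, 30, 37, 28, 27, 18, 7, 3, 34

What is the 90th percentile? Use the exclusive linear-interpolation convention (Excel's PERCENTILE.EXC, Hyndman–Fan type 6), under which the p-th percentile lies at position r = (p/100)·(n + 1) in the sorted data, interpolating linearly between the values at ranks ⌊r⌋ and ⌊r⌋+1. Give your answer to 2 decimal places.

Sorted: 3, 5, 7, 8, 9, 11, 13, 14, 18, 19, 20, 24, 27, 28, 30, 34, 35, 37.
n = 18.
r = (90/100)·(18 + 1) = 17.1.
Rank 17 is 35 and rank 18 is 37.
Interpolate: 35 + 0.1·(37 − 35) = 35 + 0.1·2 = 35.2.

35.20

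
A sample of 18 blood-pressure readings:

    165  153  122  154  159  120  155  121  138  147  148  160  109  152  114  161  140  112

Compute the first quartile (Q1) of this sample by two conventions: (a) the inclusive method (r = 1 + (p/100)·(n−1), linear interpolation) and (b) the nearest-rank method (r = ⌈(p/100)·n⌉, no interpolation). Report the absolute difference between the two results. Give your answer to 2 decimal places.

0.25

Sorted: 109, 112, 114, 120, 121, 122, 138, 140, 147, 148, 152, 153, 154, 155, 159, 160, 161, 165.
n = 18.
(a) r = 5.25; between ranks 5 (121) and 6 (122): 121.25.
(b) the nearest-rank method: rank 5 → 121.
|121.25 − 121| = 0.25.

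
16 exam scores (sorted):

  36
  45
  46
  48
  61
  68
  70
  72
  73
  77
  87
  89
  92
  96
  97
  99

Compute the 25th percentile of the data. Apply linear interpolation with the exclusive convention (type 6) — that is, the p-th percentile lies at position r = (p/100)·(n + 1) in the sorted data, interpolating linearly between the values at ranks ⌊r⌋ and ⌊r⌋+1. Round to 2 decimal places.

n = 16.
r = (25/100)·(16 + 1) = 4.25.
Rank 4 is 48 and rank 5 is 61.
Interpolate: 48 + 0.25·(61 − 48) = 48 + 0.25·13 = 51.25.

51.25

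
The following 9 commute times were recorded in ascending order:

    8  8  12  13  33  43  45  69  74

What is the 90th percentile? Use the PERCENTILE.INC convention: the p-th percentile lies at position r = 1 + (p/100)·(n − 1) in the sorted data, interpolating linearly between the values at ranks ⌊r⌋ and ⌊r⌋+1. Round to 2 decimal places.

70.00

n = 9.
r = 1 + (90/100)·(9 − 1) = 1 + 7.2 = 8.2.
Rank 8 is 69 and rank 9 is 74.
Interpolate: 69 + 0.2·(74 − 69) = 69 + 0.2·5 = 70.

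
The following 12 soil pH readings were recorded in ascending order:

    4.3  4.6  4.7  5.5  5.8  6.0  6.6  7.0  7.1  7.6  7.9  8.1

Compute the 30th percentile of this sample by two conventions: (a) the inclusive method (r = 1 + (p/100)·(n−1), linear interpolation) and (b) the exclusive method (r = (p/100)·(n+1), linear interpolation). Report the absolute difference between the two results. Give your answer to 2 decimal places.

0.17

n = 12.
(a) r = 4.3; between ranks 4 (5.5) and 5 (5.8): 5.59.
(b) r = 3.9; between ranks 3 (4.7) and 4 (5.5): 5.42.
|5.59 − 5.42| = 0.17.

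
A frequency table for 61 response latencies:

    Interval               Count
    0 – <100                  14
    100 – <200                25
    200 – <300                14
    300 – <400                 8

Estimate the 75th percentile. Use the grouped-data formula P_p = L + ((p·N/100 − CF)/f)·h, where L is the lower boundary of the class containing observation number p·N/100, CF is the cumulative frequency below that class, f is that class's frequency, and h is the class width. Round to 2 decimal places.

N = 61; target position k = 75/100 · 61 = 45.75.
Cumulative frequencies: 14, 39, 53, 61.
Observation 45.75 falls in the class 200 – <300.
L = 200, CF = 39, f = 14, h = 100.
P75 = 200 + ((45.75 − 39)/14)·100 = 200 + 48.2143 = 248.214.

248.21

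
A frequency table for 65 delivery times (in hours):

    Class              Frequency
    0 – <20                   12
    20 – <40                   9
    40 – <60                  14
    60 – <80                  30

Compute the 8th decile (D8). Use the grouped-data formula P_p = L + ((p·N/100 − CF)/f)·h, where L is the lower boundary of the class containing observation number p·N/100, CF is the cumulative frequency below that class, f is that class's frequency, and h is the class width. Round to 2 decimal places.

71.33

N = 65; target position k = 80/100 · 65 = 52.
Cumulative frequencies: 12, 21, 35, 65.
Observation 52 falls in the class 60 – <80.
L = 60, CF = 35, f = 30, h = 20.
P80 = 60 + ((52 − 35)/30)·20 = 60 + 11.3333 = 71.3333.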